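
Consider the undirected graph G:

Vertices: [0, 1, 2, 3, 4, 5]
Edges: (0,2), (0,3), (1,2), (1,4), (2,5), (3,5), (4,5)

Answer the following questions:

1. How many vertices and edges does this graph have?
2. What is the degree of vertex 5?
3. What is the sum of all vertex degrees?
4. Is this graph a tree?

Count: 6 vertices, 7 edges.
Vertex 5 has neighbors [2, 3, 4], degree = 3.
Handshaking lemma: 2 * 7 = 14.
A tree on 6 vertices has 5 edges. This graph has 7 edges (2 extra). Not a tree.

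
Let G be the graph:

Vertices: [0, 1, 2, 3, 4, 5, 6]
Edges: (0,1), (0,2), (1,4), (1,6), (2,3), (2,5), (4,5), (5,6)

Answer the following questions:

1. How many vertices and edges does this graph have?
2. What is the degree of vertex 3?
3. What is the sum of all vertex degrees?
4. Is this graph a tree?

Count: 7 vertices, 8 edges.
Vertex 3 has neighbors [2], degree = 1.
Handshaking lemma: 2 * 8 = 16.
A tree on 7 vertices has 6 edges. This graph has 8 edges (2 extra). Not a tree.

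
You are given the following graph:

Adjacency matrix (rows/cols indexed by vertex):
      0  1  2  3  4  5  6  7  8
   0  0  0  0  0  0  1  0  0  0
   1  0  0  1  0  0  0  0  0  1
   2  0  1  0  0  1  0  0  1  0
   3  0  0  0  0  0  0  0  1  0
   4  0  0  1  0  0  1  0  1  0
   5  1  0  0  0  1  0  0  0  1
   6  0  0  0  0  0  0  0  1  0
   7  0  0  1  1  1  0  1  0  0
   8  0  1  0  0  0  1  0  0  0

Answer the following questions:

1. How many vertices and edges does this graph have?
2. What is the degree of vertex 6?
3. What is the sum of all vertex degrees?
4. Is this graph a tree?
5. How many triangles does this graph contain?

Count: 9 vertices, 10 edges.
Vertex 6 has neighbors [7], degree = 1.
Handshaking lemma: 2 * 10 = 20.
A tree on 9 vertices has 8 edges. This graph has 10 edges (2 extra). Not a tree.
Number of triangles = 1.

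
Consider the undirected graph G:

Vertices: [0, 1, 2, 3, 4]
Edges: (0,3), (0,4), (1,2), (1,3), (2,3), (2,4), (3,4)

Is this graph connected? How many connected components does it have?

Checking connectivity: the graph has 1 connected component(s).
All vertices are reachable from each other. The graph IS connected.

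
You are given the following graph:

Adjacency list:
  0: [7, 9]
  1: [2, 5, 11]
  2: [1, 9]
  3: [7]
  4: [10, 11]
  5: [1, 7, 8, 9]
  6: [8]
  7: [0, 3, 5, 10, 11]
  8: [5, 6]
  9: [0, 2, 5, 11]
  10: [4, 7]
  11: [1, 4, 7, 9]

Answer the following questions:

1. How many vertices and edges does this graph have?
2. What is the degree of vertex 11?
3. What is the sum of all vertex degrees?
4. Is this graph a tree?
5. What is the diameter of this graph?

Count: 12 vertices, 16 edges.
Vertex 11 has neighbors [1, 4, 7, 9], degree = 4.
Handshaking lemma: 2 * 16 = 32.
A tree on 12 vertices has 11 edges. This graph has 16 edges (5 extra). Not a tree.
Diameter (longest shortest path) = 5.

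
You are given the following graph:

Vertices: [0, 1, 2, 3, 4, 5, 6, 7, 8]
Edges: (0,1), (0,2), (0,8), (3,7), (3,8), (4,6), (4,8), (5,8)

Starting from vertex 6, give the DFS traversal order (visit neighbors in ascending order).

DFS from vertex 6 (neighbors processed in ascending order):
Visit order: 6, 4, 8, 0, 1, 2, 3, 7, 5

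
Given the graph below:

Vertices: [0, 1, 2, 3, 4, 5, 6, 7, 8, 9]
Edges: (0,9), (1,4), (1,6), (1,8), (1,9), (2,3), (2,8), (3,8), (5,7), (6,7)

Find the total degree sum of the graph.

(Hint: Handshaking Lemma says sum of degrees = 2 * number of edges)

Count edges: 10 edges.
By Handshaking Lemma: sum of degrees = 2 * 10 = 20.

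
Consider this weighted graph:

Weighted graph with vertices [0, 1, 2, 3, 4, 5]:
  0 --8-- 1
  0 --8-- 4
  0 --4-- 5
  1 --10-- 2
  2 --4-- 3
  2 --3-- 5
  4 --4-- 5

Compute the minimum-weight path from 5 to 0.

Using Dijkstra's algorithm from vertex 5:
Shortest path: 5 -> 0
Total weight: 4 = 4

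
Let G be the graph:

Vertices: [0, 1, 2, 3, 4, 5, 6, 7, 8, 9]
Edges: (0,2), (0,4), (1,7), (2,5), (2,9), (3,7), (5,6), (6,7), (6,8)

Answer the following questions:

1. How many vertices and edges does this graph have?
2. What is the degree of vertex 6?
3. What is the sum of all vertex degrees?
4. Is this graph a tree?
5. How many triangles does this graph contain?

Count: 10 vertices, 9 edges.
Vertex 6 has neighbors [5, 7, 8], degree = 3.
Handshaking lemma: 2 * 9 = 18.
A graph is a tree iff it is connected and has exactly n-1 edges. This graph is connected (all 10 vertices in one component) and has 10-1 = 9 edges. It is a tree.
Number of triangles = 0.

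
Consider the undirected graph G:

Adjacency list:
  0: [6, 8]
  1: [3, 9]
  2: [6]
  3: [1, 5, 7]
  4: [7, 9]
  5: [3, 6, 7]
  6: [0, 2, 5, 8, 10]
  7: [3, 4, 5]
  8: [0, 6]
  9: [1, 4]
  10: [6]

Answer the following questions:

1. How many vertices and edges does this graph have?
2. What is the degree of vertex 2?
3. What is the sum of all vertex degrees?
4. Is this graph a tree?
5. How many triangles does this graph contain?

Count: 11 vertices, 13 edges.
Vertex 2 has neighbors [6], degree = 1.
Handshaking lemma: 2 * 13 = 26.
A tree on 11 vertices has 10 edges. This graph has 13 edges (3 extra). Not a tree.
Number of triangles = 2.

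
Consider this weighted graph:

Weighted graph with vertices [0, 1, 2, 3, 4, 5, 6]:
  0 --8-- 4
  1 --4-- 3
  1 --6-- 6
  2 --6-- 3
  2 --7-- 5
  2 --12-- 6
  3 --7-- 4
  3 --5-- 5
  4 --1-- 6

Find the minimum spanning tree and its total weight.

Applying Kruskal's algorithm (sort edges by weight, add if no cycle):
  Add (4,6) w=1
  Add (1,3) w=4
  Add (3,5) w=5
  Add (1,6) w=6
  Add (2,3) w=6
  Skip (2,5) w=7 (creates cycle)
  Skip (3,4) w=7 (creates cycle)
  Add (0,4) w=8
  Skip (2,6) w=12 (creates cycle)
MST weight = 30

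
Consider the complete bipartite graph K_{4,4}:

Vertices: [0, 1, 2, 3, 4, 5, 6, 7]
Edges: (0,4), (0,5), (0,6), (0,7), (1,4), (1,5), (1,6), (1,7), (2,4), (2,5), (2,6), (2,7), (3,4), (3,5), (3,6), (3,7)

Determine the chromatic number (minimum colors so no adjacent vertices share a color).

K_{4,4} is bipartite: vertices split into two independent sets of size 4 and 4.
Color one set 0, the other 1. No adjacent vertices share a color.
Chromatic number = 2.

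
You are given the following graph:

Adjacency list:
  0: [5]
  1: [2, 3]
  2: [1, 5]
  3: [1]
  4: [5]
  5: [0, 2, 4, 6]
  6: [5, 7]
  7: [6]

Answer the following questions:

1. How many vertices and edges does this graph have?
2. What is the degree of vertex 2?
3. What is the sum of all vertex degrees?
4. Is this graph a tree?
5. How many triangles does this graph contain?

Count: 8 vertices, 7 edges.
Vertex 2 has neighbors [1, 5], degree = 2.
Handshaking lemma: 2 * 7 = 14.
A graph is a tree iff it is connected and has exactly n-1 edges. This graph is connected (all 8 vertices in one component) and has 8-1 = 7 edges. It is a tree.
Number of triangles = 0.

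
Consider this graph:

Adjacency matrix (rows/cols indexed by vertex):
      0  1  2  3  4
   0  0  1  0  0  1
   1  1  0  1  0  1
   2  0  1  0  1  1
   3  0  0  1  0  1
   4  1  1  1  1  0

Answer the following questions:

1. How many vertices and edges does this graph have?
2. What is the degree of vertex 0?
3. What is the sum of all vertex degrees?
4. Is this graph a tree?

Count: 5 vertices, 7 edges.
Vertex 0 has neighbors [1, 4], degree = 2.
Handshaking lemma: 2 * 7 = 14.
A tree on 5 vertices has 4 edges. This graph has 7 edges (3 extra). Not a tree.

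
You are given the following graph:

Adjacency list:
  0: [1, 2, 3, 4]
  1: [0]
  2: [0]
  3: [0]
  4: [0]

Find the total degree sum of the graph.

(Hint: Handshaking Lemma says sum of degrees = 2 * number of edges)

Count edges: 4 edges.
By Handshaking Lemma: sum of degrees = 2 * 4 = 8.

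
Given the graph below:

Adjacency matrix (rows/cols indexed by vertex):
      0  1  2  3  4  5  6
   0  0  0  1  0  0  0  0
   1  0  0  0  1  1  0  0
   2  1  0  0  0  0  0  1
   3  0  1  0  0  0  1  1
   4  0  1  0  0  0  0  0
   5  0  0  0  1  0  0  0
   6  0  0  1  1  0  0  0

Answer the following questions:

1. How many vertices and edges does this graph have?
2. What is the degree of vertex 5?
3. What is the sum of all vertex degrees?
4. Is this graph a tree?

Count: 7 vertices, 6 edges.
Vertex 5 has neighbors [3], degree = 1.
Handshaking lemma: 2 * 6 = 12.
A graph is a tree iff it is connected and has exactly n-1 edges. This graph is connected (all 7 vertices in one component) and has 7-1 = 6 edges. It is a tree.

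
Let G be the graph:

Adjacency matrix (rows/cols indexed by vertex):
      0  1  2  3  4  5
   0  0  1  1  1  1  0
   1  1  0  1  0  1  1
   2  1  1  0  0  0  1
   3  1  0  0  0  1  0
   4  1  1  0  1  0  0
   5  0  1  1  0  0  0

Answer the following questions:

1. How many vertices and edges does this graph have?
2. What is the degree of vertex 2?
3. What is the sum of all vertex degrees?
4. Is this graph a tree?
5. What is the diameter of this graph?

Count: 6 vertices, 9 edges.
Vertex 2 has neighbors [0, 1, 5], degree = 3.
Handshaking lemma: 2 * 9 = 18.
A tree on 6 vertices has 5 edges. This graph has 9 edges (4 extra). Not a tree.
Diameter (longest shortest path) = 3.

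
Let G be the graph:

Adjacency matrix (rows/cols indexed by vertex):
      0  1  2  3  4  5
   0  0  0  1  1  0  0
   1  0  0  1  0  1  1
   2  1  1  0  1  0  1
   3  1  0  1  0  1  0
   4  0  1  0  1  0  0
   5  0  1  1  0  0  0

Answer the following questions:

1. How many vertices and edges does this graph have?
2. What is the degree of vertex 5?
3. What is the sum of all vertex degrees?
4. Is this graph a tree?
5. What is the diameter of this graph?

Count: 6 vertices, 8 edges.
Vertex 5 has neighbors [1, 2], degree = 2.
Handshaking lemma: 2 * 8 = 16.
A tree on 6 vertices has 5 edges. This graph has 8 edges (3 extra). Not a tree.
Diameter (longest shortest path) = 2.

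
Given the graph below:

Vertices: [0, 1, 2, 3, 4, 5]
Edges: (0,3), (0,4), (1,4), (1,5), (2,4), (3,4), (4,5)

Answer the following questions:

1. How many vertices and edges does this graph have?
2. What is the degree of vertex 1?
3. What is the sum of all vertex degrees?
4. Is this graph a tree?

Count: 6 vertices, 7 edges.
Vertex 1 has neighbors [4, 5], degree = 2.
Handshaking lemma: 2 * 7 = 14.
A tree on 6 vertices has 5 edges. This graph has 7 edges (2 extra). Not a tree.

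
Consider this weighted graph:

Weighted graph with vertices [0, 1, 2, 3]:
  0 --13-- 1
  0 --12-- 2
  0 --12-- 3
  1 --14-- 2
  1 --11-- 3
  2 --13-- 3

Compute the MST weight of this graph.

Applying Kruskal's algorithm (sort edges by weight, add if no cycle):
  Add (1,3) w=11
  Add (0,3) w=12
  Add (0,2) w=12
  Skip (0,1) w=13 (creates cycle)
  Skip (2,3) w=13 (creates cycle)
  Skip (1,2) w=14 (creates cycle)
MST weight = 35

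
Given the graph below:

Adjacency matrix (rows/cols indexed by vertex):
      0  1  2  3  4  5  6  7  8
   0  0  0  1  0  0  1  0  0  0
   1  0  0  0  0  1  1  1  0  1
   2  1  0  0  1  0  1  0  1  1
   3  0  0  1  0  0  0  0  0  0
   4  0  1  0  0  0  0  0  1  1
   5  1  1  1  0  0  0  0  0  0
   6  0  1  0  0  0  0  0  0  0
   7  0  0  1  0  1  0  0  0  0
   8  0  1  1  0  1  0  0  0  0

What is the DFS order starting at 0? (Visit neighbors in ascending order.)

DFS from vertex 0 (neighbors processed in ascending order):
Visit order: 0, 2, 3, 5, 1, 4, 7, 8, 6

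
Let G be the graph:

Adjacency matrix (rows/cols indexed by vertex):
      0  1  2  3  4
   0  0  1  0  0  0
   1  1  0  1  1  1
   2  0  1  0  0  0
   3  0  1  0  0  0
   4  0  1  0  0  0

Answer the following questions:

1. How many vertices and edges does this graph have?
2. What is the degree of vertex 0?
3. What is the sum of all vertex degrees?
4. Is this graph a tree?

Count: 5 vertices, 4 edges.
Vertex 0 has neighbors [1], degree = 1.
Handshaking lemma: 2 * 4 = 8.
A graph is a tree iff it is connected and has exactly n-1 edges. This graph is connected (all 5 vertices in one component) and has 5-1 = 4 edges. It is a tree.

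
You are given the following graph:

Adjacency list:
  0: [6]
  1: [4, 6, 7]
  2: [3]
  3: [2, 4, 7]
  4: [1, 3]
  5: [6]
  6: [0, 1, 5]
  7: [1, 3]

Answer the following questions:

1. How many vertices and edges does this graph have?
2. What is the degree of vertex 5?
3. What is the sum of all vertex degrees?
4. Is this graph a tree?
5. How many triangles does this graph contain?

Count: 8 vertices, 8 edges.
Vertex 5 has neighbors [6], degree = 1.
Handshaking lemma: 2 * 8 = 16.
A tree on 8 vertices has 7 edges. This graph has 8 edges (1 extra). Not a tree.
Number of triangles = 0.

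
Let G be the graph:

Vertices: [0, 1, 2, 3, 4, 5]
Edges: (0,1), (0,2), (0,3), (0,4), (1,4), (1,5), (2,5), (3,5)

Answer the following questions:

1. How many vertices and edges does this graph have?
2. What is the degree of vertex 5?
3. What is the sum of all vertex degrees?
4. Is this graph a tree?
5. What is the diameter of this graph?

Count: 6 vertices, 8 edges.
Vertex 5 has neighbors [1, 2, 3], degree = 3.
Handshaking lemma: 2 * 8 = 16.
A tree on 6 vertices has 5 edges. This graph has 8 edges (3 extra). Not a tree.
Diameter (longest shortest path) = 2.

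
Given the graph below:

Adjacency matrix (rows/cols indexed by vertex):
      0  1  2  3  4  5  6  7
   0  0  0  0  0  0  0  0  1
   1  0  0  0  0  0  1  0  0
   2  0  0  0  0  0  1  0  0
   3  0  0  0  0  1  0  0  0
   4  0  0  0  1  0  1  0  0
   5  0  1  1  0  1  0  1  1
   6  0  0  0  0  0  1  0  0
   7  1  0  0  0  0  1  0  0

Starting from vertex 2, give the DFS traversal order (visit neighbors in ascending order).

DFS from vertex 2 (neighbors processed in ascending order):
Visit order: 2, 5, 1, 4, 3, 6, 7, 0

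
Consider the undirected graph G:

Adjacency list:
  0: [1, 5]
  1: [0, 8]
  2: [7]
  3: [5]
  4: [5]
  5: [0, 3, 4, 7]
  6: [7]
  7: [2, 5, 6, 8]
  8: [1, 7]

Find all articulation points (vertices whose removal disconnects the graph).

An articulation point is a vertex whose removal disconnects the graph.
Articulation points: [5, 7]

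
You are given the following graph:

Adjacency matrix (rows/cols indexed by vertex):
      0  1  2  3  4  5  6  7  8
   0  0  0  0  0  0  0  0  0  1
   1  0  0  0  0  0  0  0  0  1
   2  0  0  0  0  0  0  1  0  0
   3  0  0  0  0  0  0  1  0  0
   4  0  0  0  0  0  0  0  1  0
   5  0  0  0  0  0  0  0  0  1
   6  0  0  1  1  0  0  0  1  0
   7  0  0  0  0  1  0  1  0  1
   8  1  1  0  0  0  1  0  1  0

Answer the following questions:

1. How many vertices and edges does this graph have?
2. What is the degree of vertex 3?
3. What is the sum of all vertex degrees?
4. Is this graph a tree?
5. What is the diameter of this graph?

Count: 9 vertices, 8 edges.
Vertex 3 has neighbors [6], degree = 1.
Handshaking lemma: 2 * 8 = 16.
A graph is a tree iff it is connected and has exactly n-1 edges. This graph is connected (all 9 vertices in one component) and has 9-1 = 8 edges. It is a tree.
Diameter (longest shortest path) = 4.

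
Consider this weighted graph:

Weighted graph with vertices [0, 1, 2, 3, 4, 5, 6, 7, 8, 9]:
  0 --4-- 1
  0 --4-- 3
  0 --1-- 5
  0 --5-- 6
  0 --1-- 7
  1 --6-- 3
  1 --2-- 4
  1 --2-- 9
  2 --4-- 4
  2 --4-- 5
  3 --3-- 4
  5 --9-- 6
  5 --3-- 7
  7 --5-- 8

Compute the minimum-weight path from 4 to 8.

Using Dijkstra's algorithm from vertex 4:
Shortest path: 4 -> 1 -> 0 -> 7 -> 8
Total weight: 2 + 4 + 1 + 5 = 12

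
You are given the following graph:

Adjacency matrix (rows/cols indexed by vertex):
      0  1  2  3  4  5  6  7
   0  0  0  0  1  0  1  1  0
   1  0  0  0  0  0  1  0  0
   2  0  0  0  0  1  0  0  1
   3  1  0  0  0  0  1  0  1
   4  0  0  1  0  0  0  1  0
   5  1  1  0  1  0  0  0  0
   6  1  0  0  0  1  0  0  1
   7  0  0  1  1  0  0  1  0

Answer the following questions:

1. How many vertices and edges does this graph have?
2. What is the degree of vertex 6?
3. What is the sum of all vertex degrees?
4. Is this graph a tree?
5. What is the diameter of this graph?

Count: 8 vertices, 10 edges.
Vertex 6 has neighbors [0, 4, 7], degree = 3.
Handshaking lemma: 2 * 10 = 20.
A tree on 8 vertices has 7 edges. This graph has 10 edges (3 extra). Not a tree.
Diameter (longest shortest path) = 4.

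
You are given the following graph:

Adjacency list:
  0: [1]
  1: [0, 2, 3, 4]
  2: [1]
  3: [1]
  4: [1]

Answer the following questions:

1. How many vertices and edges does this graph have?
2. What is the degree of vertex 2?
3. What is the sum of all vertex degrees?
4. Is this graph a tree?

Count: 5 vertices, 4 edges.
Vertex 2 has neighbors [1], degree = 1.
Handshaking lemma: 2 * 4 = 8.
A graph is a tree iff it is connected and has exactly n-1 edges. This graph is connected (all 5 vertices in one component) and has 5-1 = 4 edges. It is a tree.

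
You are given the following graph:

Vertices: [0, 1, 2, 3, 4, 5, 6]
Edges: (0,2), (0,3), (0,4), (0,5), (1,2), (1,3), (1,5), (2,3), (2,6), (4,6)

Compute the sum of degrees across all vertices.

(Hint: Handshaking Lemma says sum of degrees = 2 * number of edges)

Count edges: 10 edges.
By Handshaking Lemma: sum of degrees = 2 * 10 = 20.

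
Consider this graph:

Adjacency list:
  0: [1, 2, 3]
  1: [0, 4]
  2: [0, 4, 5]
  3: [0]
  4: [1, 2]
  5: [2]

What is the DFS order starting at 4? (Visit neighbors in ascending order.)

DFS from vertex 4 (neighbors processed in ascending order):
Visit order: 4, 1, 0, 2, 5, 3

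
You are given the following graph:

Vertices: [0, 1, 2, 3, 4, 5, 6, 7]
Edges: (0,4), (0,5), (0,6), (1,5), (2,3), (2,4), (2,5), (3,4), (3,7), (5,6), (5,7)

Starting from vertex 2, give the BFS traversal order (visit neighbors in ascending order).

BFS from vertex 2 (neighbors processed in ascending order):
Visit order: 2, 3, 4, 5, 7, 0, 1, 6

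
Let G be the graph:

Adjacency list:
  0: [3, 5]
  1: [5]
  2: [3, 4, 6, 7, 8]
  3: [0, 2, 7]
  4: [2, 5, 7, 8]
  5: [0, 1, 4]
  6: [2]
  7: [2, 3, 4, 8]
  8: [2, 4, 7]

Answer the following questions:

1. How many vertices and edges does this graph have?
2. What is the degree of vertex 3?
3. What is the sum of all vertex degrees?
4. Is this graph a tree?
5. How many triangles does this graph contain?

Count: 9 vertices, 13 edges.
Vertex 3 has neighbors [0, 2, 7], degree = 3.
Handshaking lemma: 2 * 13 = 26.
A tree on 9 vertices has 8 edges. This graph has 13 edges (5 extra). Not a tree.
Number of triangles = 5.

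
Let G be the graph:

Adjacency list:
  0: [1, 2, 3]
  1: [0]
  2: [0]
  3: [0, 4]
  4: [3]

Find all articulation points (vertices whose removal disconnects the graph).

An articulation point is a vertex whose removal disconnects the graph.
Articulation points: [0, 3]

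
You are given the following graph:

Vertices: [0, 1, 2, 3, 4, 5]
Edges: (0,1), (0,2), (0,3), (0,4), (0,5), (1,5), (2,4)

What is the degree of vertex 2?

Vertex 2 has neighbors [0, 4], so deg(2) = 2.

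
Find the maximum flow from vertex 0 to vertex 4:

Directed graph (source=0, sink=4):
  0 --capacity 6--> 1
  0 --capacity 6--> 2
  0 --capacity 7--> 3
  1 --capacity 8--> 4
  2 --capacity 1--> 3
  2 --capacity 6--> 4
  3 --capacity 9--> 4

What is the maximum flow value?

Computing max flow:
  Flow on (0->1): 6/6
  Flow on (0->2): 6/6
  Flow on (0->3): 7/7
  Flow on (1->4): 6/8
  Flow on (2->4): 6/6
  Flow on (3->4): 7/9
Maximum flow = 19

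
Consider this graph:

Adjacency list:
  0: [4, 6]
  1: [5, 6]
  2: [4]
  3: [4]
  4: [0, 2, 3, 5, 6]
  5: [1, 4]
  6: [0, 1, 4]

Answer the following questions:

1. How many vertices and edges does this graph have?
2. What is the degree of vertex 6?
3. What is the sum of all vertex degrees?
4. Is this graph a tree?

Count: 7 vertices, 8 edges.
Vertex 6 has neighbors [0, 1, 4], degree = 3.
Handshaking lemma: 2 * 8 = 16.
A tree on 7 vertices has 6 edges. This graph has 8 edges (2 extra). Not a tree.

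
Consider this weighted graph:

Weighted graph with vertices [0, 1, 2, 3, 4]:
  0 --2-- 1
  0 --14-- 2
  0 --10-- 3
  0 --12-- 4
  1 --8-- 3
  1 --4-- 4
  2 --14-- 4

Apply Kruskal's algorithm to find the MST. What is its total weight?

Applying Kruskal's algorithm (sort edges by weight, add if no cycle):
  Add (0,1) w=2
  Add (1,4) w=4
  Add (1,3) w=8
  Skip (0,3) w=10 (creates cycle)
  Skip (0,4) w=12 (creates cycle)
  Add (0,2) w=14
  Skip (2,4) w=14 (creates cycle)
MST weight = 28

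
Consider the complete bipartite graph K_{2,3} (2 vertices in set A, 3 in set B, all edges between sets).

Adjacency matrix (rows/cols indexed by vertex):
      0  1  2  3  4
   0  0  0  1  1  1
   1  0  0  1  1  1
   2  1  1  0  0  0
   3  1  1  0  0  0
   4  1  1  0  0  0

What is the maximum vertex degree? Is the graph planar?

Set-A vertices have degree 3; set-B vertices have degree 2. Maximum degree = max(2,3) = 3.
min(2,3) <= 2, so K_{2,3} avoids a K_{3,3} subdivision and is planar.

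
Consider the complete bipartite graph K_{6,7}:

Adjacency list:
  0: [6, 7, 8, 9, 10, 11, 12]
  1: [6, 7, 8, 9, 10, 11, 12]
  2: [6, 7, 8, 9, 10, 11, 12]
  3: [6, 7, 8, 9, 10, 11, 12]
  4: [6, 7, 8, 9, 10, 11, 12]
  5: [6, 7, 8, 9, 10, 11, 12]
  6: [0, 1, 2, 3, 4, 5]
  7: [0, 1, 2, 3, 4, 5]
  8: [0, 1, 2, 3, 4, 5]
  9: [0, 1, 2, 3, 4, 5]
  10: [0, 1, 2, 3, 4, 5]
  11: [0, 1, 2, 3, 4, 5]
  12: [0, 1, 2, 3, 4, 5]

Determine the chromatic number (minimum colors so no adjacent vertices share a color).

K_{6,7} is bipartite: vertices split into two independent sets of size 6 and 7.
Color one set 0, the other 1. No adjacent vertices share a color.
Chromatic number = 2.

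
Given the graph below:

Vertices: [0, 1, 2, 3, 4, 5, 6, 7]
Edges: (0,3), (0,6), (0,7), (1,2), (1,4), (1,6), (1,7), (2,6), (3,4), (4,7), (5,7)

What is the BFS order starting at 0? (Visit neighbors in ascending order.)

BFS from vertex 0 (neighbors processed in ascending order):
Visit order: 0, 3, 6, 7, 4, 1, 2, 5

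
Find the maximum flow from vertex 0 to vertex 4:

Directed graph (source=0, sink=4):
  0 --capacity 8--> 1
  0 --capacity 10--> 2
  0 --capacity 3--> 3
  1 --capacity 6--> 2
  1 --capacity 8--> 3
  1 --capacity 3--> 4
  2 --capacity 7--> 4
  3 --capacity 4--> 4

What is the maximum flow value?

Computing max flow:
  Flow on (0->1): 4/8
  Flow on (0->2): 7/10
  Flow on (0->3): 3/3
  Flow on (1->3): 1/8
  Flow on (1->4): 3/3
  Flow on (2->4): 7/7
  Flow on (3->4): 4/4
Maximum flow = 14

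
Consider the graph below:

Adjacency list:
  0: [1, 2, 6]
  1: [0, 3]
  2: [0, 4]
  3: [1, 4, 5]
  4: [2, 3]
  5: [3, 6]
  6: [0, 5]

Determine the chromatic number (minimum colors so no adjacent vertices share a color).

The graph has a maximum clique of size 2 (lower bound on chromatic number).
A valid 3-coloring: {0: 0, 1: 1, 2: 1, 3: 0, 4: 2, 5: 1, 6: 2}.
No proper 2-coloring exists (verified by exhaustive search).
Chromatic number = 3.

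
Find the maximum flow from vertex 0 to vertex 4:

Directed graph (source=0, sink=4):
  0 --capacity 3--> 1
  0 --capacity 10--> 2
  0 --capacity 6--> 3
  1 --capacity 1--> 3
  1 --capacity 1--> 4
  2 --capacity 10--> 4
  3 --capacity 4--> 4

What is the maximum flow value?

Computing max flow:
  Flow on (0->1): 2/3
  Flow on (0->2): 10/10
  Flow on (0->3): 3/6
  Flow on (1->3): 1/1
  Flow on (1->4): 1/1
  Flow on (2->4): 10/10
  Flow on (3->4): 4/4
Maximum flow = 15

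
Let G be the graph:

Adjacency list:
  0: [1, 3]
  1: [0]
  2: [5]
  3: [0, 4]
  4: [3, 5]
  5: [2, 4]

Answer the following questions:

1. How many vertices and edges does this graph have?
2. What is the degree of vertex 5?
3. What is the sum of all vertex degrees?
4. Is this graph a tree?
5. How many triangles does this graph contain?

Count: 6 vertices, 5 edges.
Vertex 5 has neighbors [2, 4], degree = 2.
Handshaking lemma: 2 * 5 = 10.
A graph is a tree iff it is connected and has exactly n-1 edges. This graph is connected (all 6 vertices in one component) and has 6-1 = 5 edges. It is a tree.
Number of triangles = 0.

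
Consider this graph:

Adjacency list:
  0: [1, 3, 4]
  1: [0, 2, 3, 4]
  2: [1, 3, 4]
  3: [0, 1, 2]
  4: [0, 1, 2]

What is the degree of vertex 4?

Vertex 4 has neighbors [0, 1, 2], so deg(4) = 3.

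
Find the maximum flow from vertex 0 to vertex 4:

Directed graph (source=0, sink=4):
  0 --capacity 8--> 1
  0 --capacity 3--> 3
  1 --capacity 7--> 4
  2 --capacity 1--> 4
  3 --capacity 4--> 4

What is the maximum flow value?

Computing max flow:
  Flow on (0->1): 7/8
  Flow on (0->3): 3/3
  Flow on (1->4): 7/7
  Flow on (3->4): 3/4
Maximum flow = 10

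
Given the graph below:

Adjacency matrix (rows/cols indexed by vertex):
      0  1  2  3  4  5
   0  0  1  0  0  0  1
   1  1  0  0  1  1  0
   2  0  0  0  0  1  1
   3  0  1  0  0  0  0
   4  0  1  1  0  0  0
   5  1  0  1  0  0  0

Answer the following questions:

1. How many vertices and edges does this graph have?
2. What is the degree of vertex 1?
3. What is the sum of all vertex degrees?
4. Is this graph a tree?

Count: 6 vertices, 6 edges.
Vertex 1 has neighbors [0, 3, 4], degree = 3.
Handshaking lemma: 2 * 6 = 12.
A tree on 6 vertices has 5 edges. This graph has 6 edges (1 extra). Not a tree.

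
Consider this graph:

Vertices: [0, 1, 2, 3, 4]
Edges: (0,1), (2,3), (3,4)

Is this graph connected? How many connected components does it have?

Checking connectivity: the graph has 2 connected component(s).
Components: [[0, 1], [2, 3, 4]]. The graph is NOT connected.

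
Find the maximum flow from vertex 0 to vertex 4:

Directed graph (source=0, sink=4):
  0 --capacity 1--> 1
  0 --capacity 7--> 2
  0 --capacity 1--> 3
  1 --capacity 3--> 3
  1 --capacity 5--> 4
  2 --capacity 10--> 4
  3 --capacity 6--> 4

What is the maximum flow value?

Computing max flow:
  Flow on (0->1): 1/1
  Flow on (0->2): 7/7
  Flow on (0->3): 1/1
  Flow on (1->4): 1/5
  Flow on (2->4): 7/10
  Flow on (3->4): 1/6
Maximum flow = 9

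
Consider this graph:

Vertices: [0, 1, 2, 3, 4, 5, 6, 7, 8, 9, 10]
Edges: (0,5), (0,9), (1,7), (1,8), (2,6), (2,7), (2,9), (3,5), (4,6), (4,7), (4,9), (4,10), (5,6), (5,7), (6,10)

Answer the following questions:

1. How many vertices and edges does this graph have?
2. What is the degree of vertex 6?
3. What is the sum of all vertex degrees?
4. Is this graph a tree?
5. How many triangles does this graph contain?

Count: 11 vertices, 15 edges.
Vertex 6 has neighbors [2, 4, 5, 10], degree = 4.
Handshaking lemma: 2 * 15 = 30.
A tree on 11 vertices has 10 edges. This graph has 15 edges (5 extra). Not a tree.
Number of triangles = 1.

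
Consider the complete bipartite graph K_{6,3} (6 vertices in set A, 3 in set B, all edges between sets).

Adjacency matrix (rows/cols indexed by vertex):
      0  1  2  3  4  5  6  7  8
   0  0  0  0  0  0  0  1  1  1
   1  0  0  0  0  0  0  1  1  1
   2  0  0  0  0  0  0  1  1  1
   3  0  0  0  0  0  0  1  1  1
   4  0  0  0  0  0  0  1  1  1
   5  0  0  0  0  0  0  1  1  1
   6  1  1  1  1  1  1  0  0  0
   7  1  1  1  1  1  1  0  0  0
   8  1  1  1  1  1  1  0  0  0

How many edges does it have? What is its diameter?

K_{6,3} has 6 * 3 = 18 edges.
Any vertex reaches any opposite-side vertex in 1 step; same-side vertices reach in 2 steps via any opposite-side vertex.
Diameter = 2.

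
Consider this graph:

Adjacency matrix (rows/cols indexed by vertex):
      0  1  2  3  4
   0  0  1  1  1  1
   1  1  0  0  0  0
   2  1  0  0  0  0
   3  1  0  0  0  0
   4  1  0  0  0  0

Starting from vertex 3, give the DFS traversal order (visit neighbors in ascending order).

DFS from vertex 3 (neighbors processed in ascending order):
Visit order: 3, 0, 1, 2, 4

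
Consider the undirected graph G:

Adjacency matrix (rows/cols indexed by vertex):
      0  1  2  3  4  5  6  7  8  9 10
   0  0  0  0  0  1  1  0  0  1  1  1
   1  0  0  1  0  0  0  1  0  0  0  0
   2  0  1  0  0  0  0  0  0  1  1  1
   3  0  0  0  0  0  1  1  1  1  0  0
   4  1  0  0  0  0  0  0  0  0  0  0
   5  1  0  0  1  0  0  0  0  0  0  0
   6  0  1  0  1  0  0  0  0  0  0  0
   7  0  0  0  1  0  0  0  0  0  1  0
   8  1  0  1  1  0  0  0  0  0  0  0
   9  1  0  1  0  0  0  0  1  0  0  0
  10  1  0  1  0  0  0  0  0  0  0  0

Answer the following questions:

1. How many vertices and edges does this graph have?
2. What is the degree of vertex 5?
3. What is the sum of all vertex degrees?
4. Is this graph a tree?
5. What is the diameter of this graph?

Count: 11 vertices, 15 edges.
Vertex 5 has neighbors [0, 3], degree = 2.
Handshaking lemma: 2 * 15 = 30.
A tree on 11 vertices has 10 edges. This graph has 15 edges (5 extra). Not a tree.
Diameter (longest shortest path) = 4.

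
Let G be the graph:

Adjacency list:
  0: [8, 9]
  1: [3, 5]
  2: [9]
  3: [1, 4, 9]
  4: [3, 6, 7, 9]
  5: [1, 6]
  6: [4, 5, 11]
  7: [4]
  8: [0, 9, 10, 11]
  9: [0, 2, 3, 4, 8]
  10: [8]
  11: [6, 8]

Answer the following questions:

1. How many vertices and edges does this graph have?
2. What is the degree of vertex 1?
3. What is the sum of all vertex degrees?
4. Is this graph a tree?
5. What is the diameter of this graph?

Count: 12 vertices, 15 edges.
Vertex 1 has neighbors [3, 5], degree = 2.
Handshaking lemma: 2 * 15 = 30.
A tree on 12 vertices has 11 edges. This graph has 15 edges (4 extra). Not a tree.
Diameter (longest shortest path) = 4.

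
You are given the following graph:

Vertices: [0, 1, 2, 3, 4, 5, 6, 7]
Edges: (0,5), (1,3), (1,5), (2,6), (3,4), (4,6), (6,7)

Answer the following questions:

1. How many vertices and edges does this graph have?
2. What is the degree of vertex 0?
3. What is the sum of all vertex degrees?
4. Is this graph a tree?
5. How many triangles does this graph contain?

Count: 8 vertices, 7 edges.
Vertex 0 has neighbors [5], degree = 1.
Handshaking lemma: 2 * 7 = 14.
A graph is a tree iff it is connected and has exactly n-1 edges. This graph is connected (all 8 vertices in one component) and has 8-1 = 7 edges. It is a tree.
Number of triangles = 0.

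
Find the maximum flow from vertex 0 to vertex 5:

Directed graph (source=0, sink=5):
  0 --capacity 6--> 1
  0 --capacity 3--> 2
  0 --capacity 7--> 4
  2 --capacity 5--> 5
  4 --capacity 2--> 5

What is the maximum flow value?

Computing max flow:
  Flow on (0->2): 3/3
  Flow on (0->4): 2/7
  Flow on (2->5): 3/5
  Flow on (4->5): 2/2
Maximum flow = 5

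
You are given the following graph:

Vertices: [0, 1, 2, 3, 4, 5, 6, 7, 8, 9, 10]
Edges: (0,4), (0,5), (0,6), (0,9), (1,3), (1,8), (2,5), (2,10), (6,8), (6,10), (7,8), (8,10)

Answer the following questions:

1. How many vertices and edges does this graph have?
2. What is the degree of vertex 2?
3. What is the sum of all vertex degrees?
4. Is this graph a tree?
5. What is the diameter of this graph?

Count: 11 vertices, 12 edges.
Vertex 2 has neighbors [5, 10], degree = 2.
Handshaking lemma: 2 * 12 = 24.
A tree on 11 vertices has 10 edges. This graph has 12 edges (2 extra). Not a tree.
Diameter (longest shortest path) = 5.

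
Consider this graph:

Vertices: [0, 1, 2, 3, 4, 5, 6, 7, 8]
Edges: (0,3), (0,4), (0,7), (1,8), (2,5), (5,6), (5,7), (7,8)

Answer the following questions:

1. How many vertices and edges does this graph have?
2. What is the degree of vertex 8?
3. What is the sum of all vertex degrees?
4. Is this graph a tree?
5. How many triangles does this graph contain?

Count: 9 vertices, 8 edges.
Vertex 8 has neighbors [1, 7], degree = 2.
Handshaking lemma: 2 * 8 = 16.
A graph is a tree iff it is connected and has exactly n-1 edges. This graph is connected (all 9 vertices in one component) and has 9-1 = 8 edges. It is a tree.
Number of triangles = 0.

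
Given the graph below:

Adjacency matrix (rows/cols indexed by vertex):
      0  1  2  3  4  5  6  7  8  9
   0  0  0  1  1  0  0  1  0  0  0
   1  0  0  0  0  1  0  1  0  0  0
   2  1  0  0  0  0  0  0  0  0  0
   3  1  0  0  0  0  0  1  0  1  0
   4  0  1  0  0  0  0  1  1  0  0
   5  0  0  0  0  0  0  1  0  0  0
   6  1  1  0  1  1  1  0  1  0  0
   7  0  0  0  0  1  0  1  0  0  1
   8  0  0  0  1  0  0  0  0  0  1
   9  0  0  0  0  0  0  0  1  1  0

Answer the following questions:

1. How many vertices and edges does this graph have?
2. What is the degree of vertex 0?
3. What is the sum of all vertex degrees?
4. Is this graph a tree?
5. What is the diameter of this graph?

Count: 10 vertices, 13 edges.
Vertex 0 has neighbors [2, 3, 6], degree = 3.
Handshaking lemma: 2 * 13 = 26.
A tree on 10 vertices has 9 edges. This graph has 13 edges (4 extra). Not a tree.
Diameter (longest shortest path) = 4.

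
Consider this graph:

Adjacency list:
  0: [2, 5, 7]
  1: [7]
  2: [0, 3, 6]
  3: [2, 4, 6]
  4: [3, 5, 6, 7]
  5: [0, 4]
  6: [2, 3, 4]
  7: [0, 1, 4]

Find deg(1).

Vertex 1 has neighbors [7], so deg(1) = 1.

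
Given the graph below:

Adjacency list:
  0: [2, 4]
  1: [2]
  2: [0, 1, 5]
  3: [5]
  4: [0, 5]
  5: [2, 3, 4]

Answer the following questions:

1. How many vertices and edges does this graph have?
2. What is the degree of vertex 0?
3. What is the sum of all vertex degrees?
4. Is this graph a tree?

Count: 6 vertices, 6 edges.
Vertex 0 has neighbors [2, 4], degree = 2.
Handshaking lemma: 2 * 6 = 12.
A tree on 6 vertices has 5 edges. This graph has 6 edges (1 extra). Not a tree.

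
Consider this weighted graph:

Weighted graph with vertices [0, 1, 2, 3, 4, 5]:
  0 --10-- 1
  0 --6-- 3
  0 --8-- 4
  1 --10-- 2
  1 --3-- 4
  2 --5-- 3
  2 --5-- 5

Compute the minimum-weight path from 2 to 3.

Using Dijkstra's algorithm from vertex 2:
Shortest path: 2 -> 3
Total weight: 5 = 5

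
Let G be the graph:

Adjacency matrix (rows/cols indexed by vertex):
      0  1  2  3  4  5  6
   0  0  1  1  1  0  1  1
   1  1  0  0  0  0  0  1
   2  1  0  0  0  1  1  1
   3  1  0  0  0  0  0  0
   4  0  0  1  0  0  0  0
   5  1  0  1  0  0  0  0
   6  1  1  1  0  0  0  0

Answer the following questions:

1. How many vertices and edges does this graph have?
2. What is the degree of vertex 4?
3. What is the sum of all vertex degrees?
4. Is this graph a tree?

Count: 7 vertices, 9 edges.
Vertex 4 has neighbors [2], degree = 1.
Handshaking lemma: 2 * 9 = 18.
A tree on 7 vertices has 6 edges. This graph has 9 edges (3 extra). Not a tree.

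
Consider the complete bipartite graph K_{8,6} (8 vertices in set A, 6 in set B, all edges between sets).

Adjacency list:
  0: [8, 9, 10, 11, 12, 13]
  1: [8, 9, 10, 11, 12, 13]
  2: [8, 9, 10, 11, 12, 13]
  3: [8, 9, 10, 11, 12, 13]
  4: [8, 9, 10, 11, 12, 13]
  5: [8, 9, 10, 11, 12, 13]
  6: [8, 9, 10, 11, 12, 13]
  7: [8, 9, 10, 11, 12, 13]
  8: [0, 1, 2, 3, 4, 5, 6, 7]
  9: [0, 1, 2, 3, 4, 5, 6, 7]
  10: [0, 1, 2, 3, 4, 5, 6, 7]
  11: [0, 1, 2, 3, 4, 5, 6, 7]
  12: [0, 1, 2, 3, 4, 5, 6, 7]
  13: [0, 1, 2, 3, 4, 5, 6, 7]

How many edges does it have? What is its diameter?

K_{8,6} has 8 * 6 = 48 edges.
Any vertex reaches any opposite-side vertex in 1 step; same-side vertices reach in 2 steps via any opposite-side vertex.
Diameter = 2.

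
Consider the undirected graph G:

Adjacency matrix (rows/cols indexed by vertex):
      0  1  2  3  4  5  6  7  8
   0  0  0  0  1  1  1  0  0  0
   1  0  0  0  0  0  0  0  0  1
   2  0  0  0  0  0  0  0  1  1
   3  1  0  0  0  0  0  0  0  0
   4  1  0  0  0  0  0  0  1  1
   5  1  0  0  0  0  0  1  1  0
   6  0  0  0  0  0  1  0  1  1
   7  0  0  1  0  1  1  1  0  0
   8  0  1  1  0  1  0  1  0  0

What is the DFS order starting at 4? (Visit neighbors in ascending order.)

DFS from vertex 4 (neighbors processed in ascending order):
Visit order: 4, 0, 3, 5, 6, 7, 2, 8, 1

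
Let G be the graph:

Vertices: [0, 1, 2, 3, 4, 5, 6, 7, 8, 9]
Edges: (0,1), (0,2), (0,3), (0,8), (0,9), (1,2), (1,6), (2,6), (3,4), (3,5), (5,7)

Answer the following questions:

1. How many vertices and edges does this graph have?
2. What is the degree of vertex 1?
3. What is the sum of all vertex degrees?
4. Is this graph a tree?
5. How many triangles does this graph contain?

Count: 10 vertices, 11 edges.
Vertex 1 has neighbors [0, 2, 6], degree = 3.
Handshaking lemma: 2 * 11 = 22.
A tree on 10 vertices has 9 edges. This graph has 11 edges (2 extra). Not a tree.
Number of triangles = 2.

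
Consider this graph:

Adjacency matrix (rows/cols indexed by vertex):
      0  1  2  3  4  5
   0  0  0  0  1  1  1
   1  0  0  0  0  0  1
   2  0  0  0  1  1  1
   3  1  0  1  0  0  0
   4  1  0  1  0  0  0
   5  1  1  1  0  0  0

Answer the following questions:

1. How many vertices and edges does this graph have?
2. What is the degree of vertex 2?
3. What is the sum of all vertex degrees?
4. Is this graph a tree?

Count: 6 vertices, 7 edges.
Vertex 2 has neighbors [3, 4, 5], degree = 3.
Handshaking lemma: 2 * 7 = 14.
A tree on 6 vertices has 5 edges. This graph has 7 edges (2 extra). Not a tree.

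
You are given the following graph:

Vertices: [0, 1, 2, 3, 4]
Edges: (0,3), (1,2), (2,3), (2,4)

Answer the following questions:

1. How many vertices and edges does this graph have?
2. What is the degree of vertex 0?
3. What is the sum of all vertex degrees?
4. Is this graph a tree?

Count: 5 vertices, 4 edges.
Vertex 0 has neighbors [3], degree = 1.
Handshaking lemma: 2 * 4 = 8.
A graph is a tree iff it is connected and has exactly n-1 edges. This graph is connected (all 5 vertices in one component) and has 5-1 = 4 edges. It is a tree.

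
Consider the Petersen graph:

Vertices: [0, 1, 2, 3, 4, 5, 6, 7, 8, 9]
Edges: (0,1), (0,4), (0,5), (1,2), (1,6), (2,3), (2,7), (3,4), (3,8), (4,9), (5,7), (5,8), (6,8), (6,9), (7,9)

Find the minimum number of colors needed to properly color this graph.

The Petersen graph contains odd cycles (e.g. the outer 5-cycle), so chi >= 3.
A proper 3-coloring exists (it is a well-known 3-chromatic graph).
Chromatic number = 3.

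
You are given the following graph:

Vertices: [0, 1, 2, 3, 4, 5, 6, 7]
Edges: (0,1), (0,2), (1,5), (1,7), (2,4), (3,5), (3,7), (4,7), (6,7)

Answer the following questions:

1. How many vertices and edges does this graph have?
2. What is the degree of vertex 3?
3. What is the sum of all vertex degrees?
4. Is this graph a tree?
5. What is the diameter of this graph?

Count: 8 vertices, 9 edges.
Vertex 3 has neighbors [5, 7], degree = 2.
Handshaking lemma: 2 * 9 = 18.
A tree on 8 vertices has 7 edges. This graph has 9 edges (2 extra). Not a tree.
Diameter (longest shortest path) = 3.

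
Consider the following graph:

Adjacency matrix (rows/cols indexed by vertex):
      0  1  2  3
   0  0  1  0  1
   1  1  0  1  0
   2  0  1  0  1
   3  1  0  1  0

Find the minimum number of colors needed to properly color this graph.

The graph has a maximum clique of size 2 (lower bound on chromatic number).
A valid 2-coloring: {0: 0, 1: 1, 2: 0, 3: 1}.
Chromatic number = 2.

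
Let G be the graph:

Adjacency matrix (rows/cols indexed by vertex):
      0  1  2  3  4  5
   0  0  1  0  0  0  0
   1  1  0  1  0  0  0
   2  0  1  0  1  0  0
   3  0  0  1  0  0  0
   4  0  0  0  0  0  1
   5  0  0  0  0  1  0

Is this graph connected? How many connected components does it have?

Checking connectivity: the graph has 2 connected component(s).
Components: [[0, 1, 2, 3], [4, 5]]. The graph is NOT connected.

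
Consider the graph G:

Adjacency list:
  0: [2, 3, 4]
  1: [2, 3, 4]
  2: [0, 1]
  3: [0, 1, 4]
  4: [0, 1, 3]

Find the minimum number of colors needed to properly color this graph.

The graph has a maximum clique of size 3 (lower bound on chromatic number).
A valid 3-coloring: {0: 0, 1: 0, 2: 1, 3: 1, 4: 2}.
Chromatic number = 3.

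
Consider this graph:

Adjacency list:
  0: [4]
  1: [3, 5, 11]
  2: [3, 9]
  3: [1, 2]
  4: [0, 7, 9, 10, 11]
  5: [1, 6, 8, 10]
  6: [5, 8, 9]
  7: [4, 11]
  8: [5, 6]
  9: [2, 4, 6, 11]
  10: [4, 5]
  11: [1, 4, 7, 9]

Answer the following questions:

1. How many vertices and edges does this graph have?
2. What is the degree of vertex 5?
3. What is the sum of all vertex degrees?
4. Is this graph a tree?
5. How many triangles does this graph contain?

Count: 12 vertices, 17 edges.
Vertex 5 has neighbors [1, 6, 8, 10], degree = 4.
Handshaking lemma: 2 * 17 = 34.
A tree on 12 vertices has 11 edges. This graph has 17 edges (6 extra). Not a tree.
Number of triangles = 3.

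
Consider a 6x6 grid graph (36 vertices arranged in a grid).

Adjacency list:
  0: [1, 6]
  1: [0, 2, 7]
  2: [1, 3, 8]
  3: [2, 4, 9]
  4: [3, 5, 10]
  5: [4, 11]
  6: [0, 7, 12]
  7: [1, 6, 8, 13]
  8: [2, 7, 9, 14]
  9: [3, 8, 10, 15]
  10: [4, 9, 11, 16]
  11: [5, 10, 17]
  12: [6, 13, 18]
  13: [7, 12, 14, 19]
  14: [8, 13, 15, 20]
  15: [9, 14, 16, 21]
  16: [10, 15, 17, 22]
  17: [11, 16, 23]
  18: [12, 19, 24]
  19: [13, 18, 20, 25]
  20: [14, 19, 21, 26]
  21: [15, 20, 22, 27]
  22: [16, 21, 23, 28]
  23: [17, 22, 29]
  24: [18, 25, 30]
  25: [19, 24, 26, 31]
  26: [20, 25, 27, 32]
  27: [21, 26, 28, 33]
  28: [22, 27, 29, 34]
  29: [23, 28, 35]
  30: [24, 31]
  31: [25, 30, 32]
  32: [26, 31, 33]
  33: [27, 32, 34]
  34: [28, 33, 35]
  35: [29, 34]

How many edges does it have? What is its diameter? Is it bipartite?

A 6x6 grid has 30 vertical edges and 30 horizontal edges.
Total edges = 30 + 30 = 60.
Diameter = (6-1) + (6-1) = 10 (corner to opposite corner).
Grid graphs are bipartite (checkerboard coloring).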